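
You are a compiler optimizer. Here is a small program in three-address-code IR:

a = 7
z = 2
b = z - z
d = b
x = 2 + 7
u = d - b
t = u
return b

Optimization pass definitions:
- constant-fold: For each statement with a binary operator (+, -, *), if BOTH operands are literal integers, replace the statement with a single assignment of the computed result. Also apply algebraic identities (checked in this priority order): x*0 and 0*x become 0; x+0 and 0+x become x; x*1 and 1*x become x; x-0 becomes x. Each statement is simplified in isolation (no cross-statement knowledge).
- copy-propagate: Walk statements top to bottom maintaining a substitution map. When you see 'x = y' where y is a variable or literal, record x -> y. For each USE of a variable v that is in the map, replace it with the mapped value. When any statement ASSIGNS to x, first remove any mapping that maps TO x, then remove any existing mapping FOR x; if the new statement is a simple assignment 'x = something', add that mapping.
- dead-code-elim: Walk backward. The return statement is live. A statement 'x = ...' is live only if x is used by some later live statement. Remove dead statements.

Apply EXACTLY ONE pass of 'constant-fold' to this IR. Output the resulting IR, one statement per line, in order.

Applying constant-fold statement-by-statement:
  [1] a = 7  (unchanged)
  [2] z = 2  (unchanged)
  [3] b = z - z  (unchanged)
  [4] d = b  (unchanged)
  [5] x = 2 + 7  -> x = 9
  [6] u = d - b  (unchanged)
  [7] t = u  (unchanged)
  [8] return b  (unchanged)
Result (8 stmts):
  a = 7
  z = 2
  b = z - z
  d = b
  x = 9
  u = d - b
  t = u
  return b

Answer: a = 7
z = 2
b = z - z
d = b
x = 9
u = d - b
t = u
return b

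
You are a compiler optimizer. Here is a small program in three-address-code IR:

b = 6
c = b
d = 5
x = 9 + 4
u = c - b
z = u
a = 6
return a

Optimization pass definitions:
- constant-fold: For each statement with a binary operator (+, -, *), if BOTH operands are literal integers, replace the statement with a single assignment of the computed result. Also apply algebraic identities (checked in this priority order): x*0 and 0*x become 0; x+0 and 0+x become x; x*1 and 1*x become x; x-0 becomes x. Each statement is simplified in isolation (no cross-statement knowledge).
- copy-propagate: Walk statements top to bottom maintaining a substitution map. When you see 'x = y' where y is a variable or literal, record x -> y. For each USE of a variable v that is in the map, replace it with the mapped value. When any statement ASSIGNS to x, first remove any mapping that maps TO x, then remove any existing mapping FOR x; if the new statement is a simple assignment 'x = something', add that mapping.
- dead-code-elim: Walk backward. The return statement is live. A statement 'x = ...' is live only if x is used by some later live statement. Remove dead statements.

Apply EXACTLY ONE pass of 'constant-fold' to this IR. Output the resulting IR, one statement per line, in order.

Answer: b = 6
c = b
d = 5
x = 13
u = c - b
z = u
a = 6
return a

Derivation:
Applying constant-fold statement-by-statement:
  [1] b = 6  (unchanged)
  [2] c = b  (unchanged)
  [3] d = 5  (unchanged)
  [4] x = 9 + 4  -> x = 13
  [5] u = c - b  (unchanged)
  [6] z = u  (unchanged)
  [7] a = 6  (unchanged)
  [8] return a  (unchanged)
Result (8 stmts):
  b = 6
  c = b
  d = 5
  x = 13
  u = c - b
  z = u
  a = 6
  return a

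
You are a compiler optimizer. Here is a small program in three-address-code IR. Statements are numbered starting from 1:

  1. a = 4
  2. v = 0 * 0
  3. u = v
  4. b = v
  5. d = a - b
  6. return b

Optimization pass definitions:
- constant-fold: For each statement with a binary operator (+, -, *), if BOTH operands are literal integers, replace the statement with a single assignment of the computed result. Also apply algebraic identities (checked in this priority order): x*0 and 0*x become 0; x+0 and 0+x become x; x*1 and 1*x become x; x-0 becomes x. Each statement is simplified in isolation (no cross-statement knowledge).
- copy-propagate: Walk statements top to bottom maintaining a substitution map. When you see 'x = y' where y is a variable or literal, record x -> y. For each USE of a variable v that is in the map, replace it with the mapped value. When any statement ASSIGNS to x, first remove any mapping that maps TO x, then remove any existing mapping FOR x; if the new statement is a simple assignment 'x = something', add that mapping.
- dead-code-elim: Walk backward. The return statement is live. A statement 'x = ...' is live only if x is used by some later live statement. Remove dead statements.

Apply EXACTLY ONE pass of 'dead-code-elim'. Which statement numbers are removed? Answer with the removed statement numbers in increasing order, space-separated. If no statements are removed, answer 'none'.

Answer: 1 3 5

Derivation:
Backward liveness scan:
Stmt 1 'a = 4': DEAD (a not in live set [])
Stmt 2 'v = 0 * 0': KEEP (v is live); live-in = []
Stmt 3 'u = v': DEAD (u not in live set ['v'])
Stmt 4 'b = v': KEEP (b is live); live-in = ['v']
Stmt 5 'd = a - b': DEAD (d not in live set ['b'])
Stmt 6 'return b': KEEP (return); live-in = ['b']
Removed statement numbers: [1, 3, 5]
Surviving IR:
  v = 0 * 0
  b = v
  return b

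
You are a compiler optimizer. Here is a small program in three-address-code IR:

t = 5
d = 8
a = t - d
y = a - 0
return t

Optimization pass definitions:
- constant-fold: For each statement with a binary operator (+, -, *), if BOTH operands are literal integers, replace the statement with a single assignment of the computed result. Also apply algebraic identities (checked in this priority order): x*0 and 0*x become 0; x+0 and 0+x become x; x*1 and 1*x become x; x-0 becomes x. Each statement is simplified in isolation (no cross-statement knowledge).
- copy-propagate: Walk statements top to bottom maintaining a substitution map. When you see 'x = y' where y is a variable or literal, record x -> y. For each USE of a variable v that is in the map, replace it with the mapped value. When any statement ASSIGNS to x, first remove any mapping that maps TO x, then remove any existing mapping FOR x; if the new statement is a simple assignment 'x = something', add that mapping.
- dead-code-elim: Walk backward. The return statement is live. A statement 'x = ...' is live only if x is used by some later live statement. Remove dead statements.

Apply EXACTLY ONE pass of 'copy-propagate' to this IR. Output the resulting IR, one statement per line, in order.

Answer: t = 5
d = 8
a = 5 - 8
y = a - 0
return 5

Derivation:
Applying copy-propagate statement-by-statement:
  [1] t = 5  (unchanged)
  [2] d = 8  (unchanged)
  [3] a = t - d  -> a = 5 - 8
  [4] y = a - 0  (unchanged)
  [5] return t  -> return 5
Result (5 stmts):
  t = 5
  d = 8
  a = 5 - 8
  y = a - 0
  return 5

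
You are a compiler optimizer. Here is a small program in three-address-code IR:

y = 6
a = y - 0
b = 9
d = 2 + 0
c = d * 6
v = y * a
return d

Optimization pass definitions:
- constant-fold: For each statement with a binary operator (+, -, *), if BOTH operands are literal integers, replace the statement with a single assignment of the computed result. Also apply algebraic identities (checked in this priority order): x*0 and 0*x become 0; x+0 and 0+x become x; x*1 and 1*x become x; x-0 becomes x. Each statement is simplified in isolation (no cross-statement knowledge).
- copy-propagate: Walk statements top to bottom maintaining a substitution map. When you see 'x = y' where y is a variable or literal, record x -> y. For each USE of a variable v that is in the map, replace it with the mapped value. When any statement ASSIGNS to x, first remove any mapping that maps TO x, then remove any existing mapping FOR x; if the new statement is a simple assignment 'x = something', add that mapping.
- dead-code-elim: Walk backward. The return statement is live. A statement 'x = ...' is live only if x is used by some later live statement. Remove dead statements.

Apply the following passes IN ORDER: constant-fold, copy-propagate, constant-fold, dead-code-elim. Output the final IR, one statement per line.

Answer: return 2

Derivation:
Initial IR:
  y = 6
  a = y - 0
  b = 9
  d = 2 + 0
  c = d * 6
  v = y * a
  return d
After constant-fold (7 stmts):
  y = 6
  a = y
  b = 9
  d = 2
  c = d * 6
  v = y * a
  return d
After copy-propagate (7 stmts):
  y = 6
  a = 6
  b = 9
  d = 2
  c = 2 * 6
  v = 6 * 6
  return 2
After constant-fold (7 stmts):
  y = 6
  a = 6
  b = 9
  d = 2
  c = 12
  v = 36
  return 2
After dead-code-elim (1 stmts):
  return 2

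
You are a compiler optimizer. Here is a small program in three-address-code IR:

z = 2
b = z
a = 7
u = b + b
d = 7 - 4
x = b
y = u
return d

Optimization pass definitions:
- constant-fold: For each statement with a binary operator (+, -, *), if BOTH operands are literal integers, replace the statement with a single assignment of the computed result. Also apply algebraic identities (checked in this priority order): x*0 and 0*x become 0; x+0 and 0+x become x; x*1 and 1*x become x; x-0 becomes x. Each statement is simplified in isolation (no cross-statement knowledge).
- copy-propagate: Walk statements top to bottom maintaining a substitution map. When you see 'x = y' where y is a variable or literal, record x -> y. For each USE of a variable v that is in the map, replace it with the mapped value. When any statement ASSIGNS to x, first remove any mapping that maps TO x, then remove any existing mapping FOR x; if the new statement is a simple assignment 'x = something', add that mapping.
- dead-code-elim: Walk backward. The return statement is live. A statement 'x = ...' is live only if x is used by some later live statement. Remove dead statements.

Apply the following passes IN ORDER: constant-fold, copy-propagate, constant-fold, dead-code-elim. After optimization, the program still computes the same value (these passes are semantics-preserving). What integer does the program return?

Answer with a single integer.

Answer: 3

Derivation:
Initial IR:
  z = 2
  b = z
  a = 7
  u = b + b
  d = 7 - 4
  x = b
  y = u
  return d
After constant-fold (8 stmts):
  z = 2
  b = z
  a = 7
  u = b + b
  d = 3
  x = b
  y = u
  return d
After copy-propagate (8 stmts):
  z = 2
  b = 2
  a = 7
  u = 2 + 2
  d = 3
  x = 2
  y = u
  return 3
After constant-fold (8 stmts):
  z = 2
  b = 2
  a = 7
  u = 4
  d = 3
  x = 2
  y = u
  return 3
After dead-code-elim (1 stmts):
  return 3
Evaluate:
  z = 2  =>  z = 2
  b = z  =>  b = 2
  a = 7  =>  a = 7
  u = b + b  =>  u = 4
  d = 7 - 4  =>  d = 3
  x = b  =>  x = 2
  y = u  =>  y = 4
  return d = 3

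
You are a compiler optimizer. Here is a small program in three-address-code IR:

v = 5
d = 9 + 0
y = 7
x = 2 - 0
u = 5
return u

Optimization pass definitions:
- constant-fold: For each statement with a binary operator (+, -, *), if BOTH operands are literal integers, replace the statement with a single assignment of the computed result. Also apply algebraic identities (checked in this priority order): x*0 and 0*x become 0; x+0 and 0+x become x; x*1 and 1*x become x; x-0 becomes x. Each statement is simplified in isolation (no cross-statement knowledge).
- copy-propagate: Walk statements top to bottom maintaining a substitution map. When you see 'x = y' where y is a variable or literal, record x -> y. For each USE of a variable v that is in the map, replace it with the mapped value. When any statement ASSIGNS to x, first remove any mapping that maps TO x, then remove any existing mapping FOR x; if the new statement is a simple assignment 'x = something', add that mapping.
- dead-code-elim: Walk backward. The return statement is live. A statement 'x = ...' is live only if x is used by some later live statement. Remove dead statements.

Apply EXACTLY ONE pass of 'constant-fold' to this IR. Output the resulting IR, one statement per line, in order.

Answer: v = 5
d = 9
y = 7
x = 2
u = 5
return u

Derivation:
Applying constant-fold statement-by-statement:
  [1] v = 5  (unchanged)
  [2] d = 9 + 0  -> d = 9
  [3] y = 7  (unchanged)
  [4] x = 2 - 0  -> x = 2
  [5] u = 5  (unchanged)
  [6] return u  (unchanged)
Result (6 stmts):
  v = 5
  d = 9
  y = 7
  x = 2
  u = 5
  return u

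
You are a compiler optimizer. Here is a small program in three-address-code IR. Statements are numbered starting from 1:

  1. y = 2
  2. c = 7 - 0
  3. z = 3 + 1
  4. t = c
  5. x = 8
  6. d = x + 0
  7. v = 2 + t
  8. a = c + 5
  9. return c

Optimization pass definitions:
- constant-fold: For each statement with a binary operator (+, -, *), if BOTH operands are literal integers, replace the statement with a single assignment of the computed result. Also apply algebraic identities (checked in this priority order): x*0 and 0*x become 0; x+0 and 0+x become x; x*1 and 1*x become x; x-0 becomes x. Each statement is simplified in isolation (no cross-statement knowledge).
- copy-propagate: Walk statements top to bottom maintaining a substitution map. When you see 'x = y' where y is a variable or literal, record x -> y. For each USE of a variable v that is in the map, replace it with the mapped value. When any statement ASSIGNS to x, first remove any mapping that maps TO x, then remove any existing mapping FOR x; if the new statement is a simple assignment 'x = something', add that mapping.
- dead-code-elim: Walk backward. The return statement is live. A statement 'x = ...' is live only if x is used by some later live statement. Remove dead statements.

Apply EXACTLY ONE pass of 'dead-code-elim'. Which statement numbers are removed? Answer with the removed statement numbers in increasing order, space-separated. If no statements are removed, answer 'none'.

Backward liveness scan:
Stmt 1 'y = 2': DEAD (y not in live set [])
Stmt 2 'c = 7 - 0': KEEP (c is live); live-in = []
Stmt 3 'z = 3 + 1': DEAD (z not in live set ['c'])
Stmt 4 't = c': DEAD (t not in live set ['c'])
Stmt 5 'x = 8': DEAD (x not in live set ['c'])
Stmt 6 'd = x + 0': DEAD (d not in live set ['c'])
Stmt 7 'v = 2 + t': DEAD (v not in live set ['c'])
Stmt 8 'a = c + 5': DEAD (a not in live set ['c'])
Stmt 9 'return c': KEEP (return); live-in = ['c']
Removed statement numbers: [1, 3, 4, 5, 6, 7, 8]
Surviving IR:
  c = 7 - 0
  return c

Answer: 1 3 4 5 6 7 8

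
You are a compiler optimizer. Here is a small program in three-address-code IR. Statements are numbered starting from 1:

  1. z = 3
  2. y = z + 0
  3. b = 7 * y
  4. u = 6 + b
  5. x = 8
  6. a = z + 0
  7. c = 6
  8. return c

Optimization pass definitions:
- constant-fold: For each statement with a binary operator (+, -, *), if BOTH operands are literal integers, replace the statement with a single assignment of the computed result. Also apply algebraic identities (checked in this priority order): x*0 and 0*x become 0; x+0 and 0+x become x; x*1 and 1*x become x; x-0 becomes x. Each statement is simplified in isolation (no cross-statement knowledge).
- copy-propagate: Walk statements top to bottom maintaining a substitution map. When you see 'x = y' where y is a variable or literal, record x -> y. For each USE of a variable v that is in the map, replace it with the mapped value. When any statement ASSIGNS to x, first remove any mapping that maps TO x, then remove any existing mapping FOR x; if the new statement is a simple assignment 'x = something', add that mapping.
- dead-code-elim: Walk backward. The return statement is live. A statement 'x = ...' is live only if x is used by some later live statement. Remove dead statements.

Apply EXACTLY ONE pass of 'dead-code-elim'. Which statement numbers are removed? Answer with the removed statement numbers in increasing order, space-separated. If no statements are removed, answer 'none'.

Answer: 1 2 3 4 5 6

Derivation:
Backward liveness scan:
Stmt 1 'z = 3': DEAD (z not in live set [])
Stmt 2 'y = z + 0': DEAD (y not in live set [])
Stmt 3 'b = 7 * y': DEAD (b not in live set [])
Stmt 4 'u = 6 + b': DEAD (u not in live set [])
Stmt 5 'x = 8': DEAD (x not in live set [])
Stmt 6 'a = z + 0': DEAD (a not in live set [])
Stmt 7 'c = 6': KEEP (c is live); live-in = []
Stmt 8 'return c': KEEP (return); live-in = ['c']
Removed statement numbers: [1, 2, 3, 4, 5, 6]
Surviving IR:
  c = 6
  return c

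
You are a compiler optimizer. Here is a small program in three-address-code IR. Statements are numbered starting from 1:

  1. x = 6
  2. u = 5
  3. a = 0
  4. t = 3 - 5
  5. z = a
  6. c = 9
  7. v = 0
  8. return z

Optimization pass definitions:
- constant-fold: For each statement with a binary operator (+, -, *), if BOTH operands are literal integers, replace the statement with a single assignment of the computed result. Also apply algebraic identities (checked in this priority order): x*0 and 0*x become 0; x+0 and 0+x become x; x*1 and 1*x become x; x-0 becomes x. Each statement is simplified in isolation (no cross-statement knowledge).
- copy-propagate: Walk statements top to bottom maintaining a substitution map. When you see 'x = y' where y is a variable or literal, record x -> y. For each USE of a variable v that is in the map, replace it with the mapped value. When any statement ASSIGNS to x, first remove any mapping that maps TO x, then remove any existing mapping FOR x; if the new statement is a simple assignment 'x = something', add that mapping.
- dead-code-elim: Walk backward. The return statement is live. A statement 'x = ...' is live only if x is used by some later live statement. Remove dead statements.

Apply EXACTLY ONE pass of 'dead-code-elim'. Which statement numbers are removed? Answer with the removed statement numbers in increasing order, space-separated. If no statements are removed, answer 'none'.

Backward liveness scan:
Stmt 1 'x = 6': DEAD (x not in live set [])
Stmt 2 'u = 5': DEAD (u not in live set [])
Stmt 3 'a = 0': KEEP (a is live); live-in = []
Stmt 4 't = 3 - 5': DEAD (t not in live set ['a'])
Stmt 5 'z = a': KEEP (z is live); live-in = ['a']
Stmt 6 'c = 9': DEAD (c not in live set ['z'])
Stmt 7 'v = 0': DEAD (v not in live set ['z'])
Stmt 8 'return z': KEEP (return); live-in = ['z']
Removed statement numbers: [1, 2, 4, 6, 7]
Surviving IR:
  a = 0
  z = a
  return z

Answer: 1 2 4 6 7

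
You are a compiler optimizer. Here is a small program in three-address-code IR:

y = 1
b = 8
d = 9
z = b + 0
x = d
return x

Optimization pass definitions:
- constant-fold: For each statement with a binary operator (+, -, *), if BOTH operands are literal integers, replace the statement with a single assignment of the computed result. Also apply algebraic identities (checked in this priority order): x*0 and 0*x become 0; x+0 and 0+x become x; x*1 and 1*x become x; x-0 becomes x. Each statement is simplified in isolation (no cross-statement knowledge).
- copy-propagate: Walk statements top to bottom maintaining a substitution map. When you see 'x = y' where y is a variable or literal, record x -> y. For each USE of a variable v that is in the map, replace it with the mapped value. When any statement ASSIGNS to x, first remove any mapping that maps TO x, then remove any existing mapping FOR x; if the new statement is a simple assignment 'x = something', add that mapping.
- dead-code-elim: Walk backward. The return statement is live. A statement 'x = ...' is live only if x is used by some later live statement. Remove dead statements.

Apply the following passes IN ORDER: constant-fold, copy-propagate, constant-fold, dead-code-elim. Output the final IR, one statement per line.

Initial IR:
  y = 1
  b = 8
  d = 9
  z = b + 0
  x = d
  return x
After constant-fold (6 stmts):
  y = 1
  b = 8
  d = 9
  z = b
  x = d
  return x
After copy-propagate (6 stmts):
  y = 1
  b = 8
  d = 9
  z = 8
  x = 9
  return 9
After constant-fold (6 stmts):
  y = 1
  b = 8
  d = 9
  z = 8
  x = 9
  return 9
After dead-code-elim (1 stmts):
  return 9

Answer: return 9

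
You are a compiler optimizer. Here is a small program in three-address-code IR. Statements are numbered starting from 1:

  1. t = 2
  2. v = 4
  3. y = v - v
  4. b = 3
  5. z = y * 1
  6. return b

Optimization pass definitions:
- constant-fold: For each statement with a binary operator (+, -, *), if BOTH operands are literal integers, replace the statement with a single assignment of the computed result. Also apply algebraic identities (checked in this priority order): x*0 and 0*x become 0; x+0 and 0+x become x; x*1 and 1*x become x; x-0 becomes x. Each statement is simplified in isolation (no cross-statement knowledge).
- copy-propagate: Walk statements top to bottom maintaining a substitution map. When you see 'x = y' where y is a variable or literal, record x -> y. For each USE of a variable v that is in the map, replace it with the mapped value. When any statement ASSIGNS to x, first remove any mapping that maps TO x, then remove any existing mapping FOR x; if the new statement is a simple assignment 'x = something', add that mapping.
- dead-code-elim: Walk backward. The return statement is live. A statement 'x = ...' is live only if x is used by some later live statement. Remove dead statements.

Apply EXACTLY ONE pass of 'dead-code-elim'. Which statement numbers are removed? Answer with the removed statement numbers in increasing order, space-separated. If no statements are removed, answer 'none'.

Backward liveness scan:
Stmt 1 't = 2': DEAD (t not in live set [])
Stmt 2 'v = 4': DEAD (v not in live set [])
Stmt 3 'y = v - v': DEAD (y not in live set [])
Stmt 4 'b = 3': KEEP (b is live); live-in = []
Stmt 5 'z = y * 1': DEAD (z not in live set ['b'])
Stmt 6 'return b': KEEP (return); live-in = ['b']
Removed statement numbers: [1, 2, 3, 5]
Surviving IR:
  b = 3
  return b

Answer: 1 2 3 5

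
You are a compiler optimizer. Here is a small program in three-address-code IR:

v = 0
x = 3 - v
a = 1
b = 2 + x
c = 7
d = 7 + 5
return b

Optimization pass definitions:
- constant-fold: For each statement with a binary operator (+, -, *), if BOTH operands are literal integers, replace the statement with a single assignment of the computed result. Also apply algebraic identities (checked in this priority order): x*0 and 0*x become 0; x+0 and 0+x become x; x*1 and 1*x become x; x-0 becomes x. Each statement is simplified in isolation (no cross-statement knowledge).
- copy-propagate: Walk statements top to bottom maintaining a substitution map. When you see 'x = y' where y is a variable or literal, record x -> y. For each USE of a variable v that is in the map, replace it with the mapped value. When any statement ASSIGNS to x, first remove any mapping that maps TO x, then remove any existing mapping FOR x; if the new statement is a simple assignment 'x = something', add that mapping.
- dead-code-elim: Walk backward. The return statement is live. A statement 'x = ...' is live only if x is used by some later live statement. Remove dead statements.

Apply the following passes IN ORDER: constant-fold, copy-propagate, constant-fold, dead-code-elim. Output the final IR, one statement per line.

Initial IR:
  v = 0
  x = 3 - v
  a = 1
  b = 2 + x
  c = 7
  d = 7 + 5
  return b
After constant-fold (7 stmts):
  v = 0
  x = 3 - v
  a = 1
  b = 2 + x
  c = 7
  d = 12
  return b
After copy-propagate (7 stmts):
  v = 0
  x = 3 - 0
  a = 1
  b = 2 + x
  c = 7
  d = 12
  return b
After constant-fold (7 stmts):
  v = 0
  x = 3
  a = 1
  b = 2 + x
  c = 7
  d = 12
  return b
After dead-code-elim (3 stmts):
  x = 3
  b = 2 + x
  return b

Answer: x = 3
b = 2 + x
return b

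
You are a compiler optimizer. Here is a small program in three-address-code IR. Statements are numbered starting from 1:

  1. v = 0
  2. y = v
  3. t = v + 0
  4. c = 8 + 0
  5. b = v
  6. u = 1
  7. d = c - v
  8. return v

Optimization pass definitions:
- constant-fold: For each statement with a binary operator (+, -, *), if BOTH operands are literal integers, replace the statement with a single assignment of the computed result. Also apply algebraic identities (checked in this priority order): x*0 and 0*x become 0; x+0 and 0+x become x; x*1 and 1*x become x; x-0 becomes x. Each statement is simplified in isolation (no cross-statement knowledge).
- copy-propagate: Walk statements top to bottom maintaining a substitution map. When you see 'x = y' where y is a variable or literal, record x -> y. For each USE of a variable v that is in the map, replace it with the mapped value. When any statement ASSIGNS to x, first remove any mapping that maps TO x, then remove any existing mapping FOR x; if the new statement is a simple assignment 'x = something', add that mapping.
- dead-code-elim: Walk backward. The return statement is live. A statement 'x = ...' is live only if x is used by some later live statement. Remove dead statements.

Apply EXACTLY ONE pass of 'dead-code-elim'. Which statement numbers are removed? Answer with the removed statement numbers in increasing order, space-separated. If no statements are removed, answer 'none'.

Backward liveness scan:
Stmt 1 'v = 0': KEEP (v is live); live-in = []
Stmt 2 'y = v': DEAD (y not in live set ['v'])
Stmt 3 't = v + 0': DEAD (t not in live set ['v'])
Stmt 4 'c = 8 + 0': DEAD (c not in live set ['v'])
Stmt 5 'b = v': DEAD (b not in live set ['v'])
Stmt 6 'u = 1': DEAD (u not in live set ['v'])
Stmt 7 'd = c - v': DEAD (d not in live set ['v'])
Stmt 8 'return v': KEEP (return); live-in = ['v']
Removed statement numbers: [2, 3, 4, 5, 6, 7]
Surviving IR:
  v = 0
  return v

Answer: 2 3 4 5 6 7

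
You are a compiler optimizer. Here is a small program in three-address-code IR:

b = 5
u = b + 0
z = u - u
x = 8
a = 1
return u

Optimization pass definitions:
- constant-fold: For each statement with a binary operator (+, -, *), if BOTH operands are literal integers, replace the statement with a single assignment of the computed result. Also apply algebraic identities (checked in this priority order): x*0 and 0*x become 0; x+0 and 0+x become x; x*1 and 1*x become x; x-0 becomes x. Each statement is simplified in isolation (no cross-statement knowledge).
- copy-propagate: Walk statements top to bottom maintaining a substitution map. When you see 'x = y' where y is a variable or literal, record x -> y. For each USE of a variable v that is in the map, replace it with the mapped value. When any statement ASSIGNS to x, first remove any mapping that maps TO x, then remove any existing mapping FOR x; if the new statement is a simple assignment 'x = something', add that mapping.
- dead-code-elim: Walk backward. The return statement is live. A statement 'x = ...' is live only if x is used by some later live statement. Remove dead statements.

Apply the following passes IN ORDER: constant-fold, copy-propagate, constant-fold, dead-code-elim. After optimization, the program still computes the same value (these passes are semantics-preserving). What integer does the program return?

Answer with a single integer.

Answer: 5

Derivation:
Initial IR:
  b = 5
  u = b + 0
  z = u - u
  x = 8
  a = 1
  return u
After constant-fold (6 stmts):
  b = 5
  u = b
  z = u - u
  x = 8
  a = 1
  return u
After copy-propagate (6 stmts):
  b = 5
  u = 5
  z = 5 - 5
  x = 8
  a = 1
  return 5
After constant-fold (6 stmts):
  b = 5
  u = 5
  z = 0
  x = 8
  a = 1
  return 5
After dead-code-elim (1 stmts):
  return 5
Evaluate:
  b = 5  =>  b = 5
  u = b + 0  =>  u = 5
  z = u - u  =>  z = 0
  x = 8  =>  x = 8
  a = 1  =>  a = 1
  return u = 5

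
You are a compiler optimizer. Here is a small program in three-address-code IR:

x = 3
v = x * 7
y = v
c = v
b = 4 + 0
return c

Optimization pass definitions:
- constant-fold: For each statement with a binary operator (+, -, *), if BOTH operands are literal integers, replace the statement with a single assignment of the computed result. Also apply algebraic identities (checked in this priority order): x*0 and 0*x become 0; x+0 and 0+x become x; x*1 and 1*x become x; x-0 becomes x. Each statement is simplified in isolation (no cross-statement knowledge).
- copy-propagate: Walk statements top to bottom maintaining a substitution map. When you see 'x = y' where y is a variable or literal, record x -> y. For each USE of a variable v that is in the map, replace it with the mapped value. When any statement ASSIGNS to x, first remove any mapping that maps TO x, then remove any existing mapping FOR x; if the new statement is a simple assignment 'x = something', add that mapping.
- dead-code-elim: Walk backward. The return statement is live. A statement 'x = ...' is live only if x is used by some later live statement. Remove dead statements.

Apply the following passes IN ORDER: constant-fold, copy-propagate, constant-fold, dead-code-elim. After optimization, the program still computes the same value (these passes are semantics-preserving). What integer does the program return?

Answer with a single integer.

Initial IR:
  x = 3
  v = x * 7
  y = v
  c = v
  b = 4 + 0
  return c
After constant-fold (6 stmts):
  x = 3
  v = x * 7
  y = v
  c = v
  b = 4
  return c
After copy-propagate (6 stmts):
  x = 3
  v = 3 * 7
  y = v
  c = v
  b = 4
  return v
After constant-fold (6 stmts):
  x = 3
  v = 21
  y = v
  c = v
  b = 4
  return v
After dead-code-elim (2 stmts):
  v = 21
  return v
Evaluate:
  x = 3  =>  x = 3
  v = x * 7  =>  v = 21
  y = v  =>  y = 21
  c = v  =>  c = 21
  b = 4 + 0  =>  b = 4
  return c = 21

Answer: 21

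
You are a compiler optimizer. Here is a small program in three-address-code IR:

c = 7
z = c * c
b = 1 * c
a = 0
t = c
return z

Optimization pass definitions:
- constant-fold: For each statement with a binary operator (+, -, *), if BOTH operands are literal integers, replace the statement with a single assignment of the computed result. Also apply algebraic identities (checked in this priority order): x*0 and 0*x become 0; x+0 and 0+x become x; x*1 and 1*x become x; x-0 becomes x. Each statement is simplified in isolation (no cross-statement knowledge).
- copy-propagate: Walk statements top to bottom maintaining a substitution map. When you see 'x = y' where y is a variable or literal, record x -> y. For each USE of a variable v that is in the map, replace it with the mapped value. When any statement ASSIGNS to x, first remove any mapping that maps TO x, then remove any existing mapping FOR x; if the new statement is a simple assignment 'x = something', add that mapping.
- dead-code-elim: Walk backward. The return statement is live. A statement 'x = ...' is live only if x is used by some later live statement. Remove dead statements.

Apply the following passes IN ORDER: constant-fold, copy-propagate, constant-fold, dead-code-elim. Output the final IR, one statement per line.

Answer: z = 49
return z

Derivation:
Initial IR:
  c = 7
  z = c * c
  b = 1 * c
  a = 0
  t = c
  return z
After constant-fold (6 stmts):
  c = 7
  z = c * c
  b = c
  a = 0
  t = c
  return z
After copy-propagate (6 stmts):
  c = 7
  z = 7 * 7
  b = 7
  a = 0
  t = 7
  return z
After constant-fold (6 stmts):
  c = 7
  z = 49
  b = 7
  a = 0
  t = 7
  return z
After dead-code-elim (2 stmts):
  z = 49
  return z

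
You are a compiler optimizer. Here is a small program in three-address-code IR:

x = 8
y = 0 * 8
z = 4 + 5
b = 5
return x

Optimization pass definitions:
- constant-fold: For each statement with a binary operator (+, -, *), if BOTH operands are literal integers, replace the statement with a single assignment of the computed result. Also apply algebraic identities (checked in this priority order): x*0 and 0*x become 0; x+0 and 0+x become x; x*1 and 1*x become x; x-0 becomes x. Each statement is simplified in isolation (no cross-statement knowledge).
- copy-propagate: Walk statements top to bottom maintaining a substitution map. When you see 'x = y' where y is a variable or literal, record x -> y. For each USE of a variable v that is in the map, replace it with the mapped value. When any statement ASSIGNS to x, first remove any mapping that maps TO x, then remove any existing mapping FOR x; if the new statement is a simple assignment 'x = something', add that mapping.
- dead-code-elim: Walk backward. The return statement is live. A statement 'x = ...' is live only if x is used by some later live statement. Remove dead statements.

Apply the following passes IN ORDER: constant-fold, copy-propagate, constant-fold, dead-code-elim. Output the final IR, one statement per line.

Initial IR:
  x = 8
  y = 0 * 8
  z = 4 + 5
  b = 5
  return x
After constant-fold (5 stmts):
  x = 8
  y = 0
  z = 9
  b = 5
  return x
After copy-propagate (5 stmts):
  x = 8
  y = 0
  z = 9
  b = 5
  return 8
After constant-fold (5 stmts):
  x = 8
  y = 0
  z = 9
  b = 5
  return 8
After dead-code-elim (1 stmts):
  return 8

Answer: return 8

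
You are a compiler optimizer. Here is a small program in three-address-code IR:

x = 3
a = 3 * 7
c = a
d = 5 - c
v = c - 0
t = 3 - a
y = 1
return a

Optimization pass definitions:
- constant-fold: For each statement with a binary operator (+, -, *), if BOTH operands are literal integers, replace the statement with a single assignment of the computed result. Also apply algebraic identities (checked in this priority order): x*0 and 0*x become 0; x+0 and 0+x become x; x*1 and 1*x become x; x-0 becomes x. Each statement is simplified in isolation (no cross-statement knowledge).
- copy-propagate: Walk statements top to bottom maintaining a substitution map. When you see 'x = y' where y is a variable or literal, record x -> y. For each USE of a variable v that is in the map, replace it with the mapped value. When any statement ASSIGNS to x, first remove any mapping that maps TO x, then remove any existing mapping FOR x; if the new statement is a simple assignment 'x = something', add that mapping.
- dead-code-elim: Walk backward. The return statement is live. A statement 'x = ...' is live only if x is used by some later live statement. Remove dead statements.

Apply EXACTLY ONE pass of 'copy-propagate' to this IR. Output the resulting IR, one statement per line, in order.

Answer: x = 3
a = 3 * 7
c = a
d = 5 - a
v = a - 0
t = 3 - a
y = 1
return a

Derivation:
Applying copy-propagate statement-by-statement:
  [1] x = 3  (unchanged)
  [2] a = 3 * 7  (unchanged)
  [3] c = a  (unchanged)
  [4] d = 5 - c  -> d = 5 - a
  [5] v = c - 0  -> v = a - 0
  [6] t = 3 - a  (unchanged)
  [7] y = 1  (unchanged)
  [8] return a  (unchanged)
Result (8 stmts):
  x = 3
  a = 3 * 7
  c = a
  d = 5 - a
  v = a - 0
  t = 3 - a
  y = 1
  return a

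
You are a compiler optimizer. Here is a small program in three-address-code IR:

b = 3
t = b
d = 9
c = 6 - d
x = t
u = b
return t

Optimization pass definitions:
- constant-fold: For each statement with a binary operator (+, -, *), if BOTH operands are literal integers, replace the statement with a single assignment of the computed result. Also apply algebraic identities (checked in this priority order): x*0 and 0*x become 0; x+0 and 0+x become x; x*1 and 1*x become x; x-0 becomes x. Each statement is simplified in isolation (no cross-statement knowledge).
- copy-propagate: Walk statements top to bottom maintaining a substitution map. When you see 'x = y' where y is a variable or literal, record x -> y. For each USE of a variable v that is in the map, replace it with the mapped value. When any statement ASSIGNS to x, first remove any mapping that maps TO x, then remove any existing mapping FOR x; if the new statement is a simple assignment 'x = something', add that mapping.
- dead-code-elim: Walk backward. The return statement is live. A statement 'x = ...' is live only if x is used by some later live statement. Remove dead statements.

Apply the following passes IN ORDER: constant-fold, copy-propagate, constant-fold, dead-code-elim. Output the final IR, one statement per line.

Initial IR:
  b = 3
  t = b
  d = 9
  c = 6 - d
  x = t
  u = b
  return t
After constant-fold (7 stmts):
  b = 3
  t = b
  d = 9
  c = 6 - d
  x = t
  u = b
  return t
After copy-propagate (7 stmts):
  b = 3
  t = 3
  d = 9
  c = 6 - 9
  x = 3
  u = 3
  return 3
After constant-fold (7 stmts):
  b = 3
  t = 3
  d = 9
  c = -3
  x = 3
  u = 3
  return 3
After dead-code-elim (1 stmts):
  return 3

Answer: return 3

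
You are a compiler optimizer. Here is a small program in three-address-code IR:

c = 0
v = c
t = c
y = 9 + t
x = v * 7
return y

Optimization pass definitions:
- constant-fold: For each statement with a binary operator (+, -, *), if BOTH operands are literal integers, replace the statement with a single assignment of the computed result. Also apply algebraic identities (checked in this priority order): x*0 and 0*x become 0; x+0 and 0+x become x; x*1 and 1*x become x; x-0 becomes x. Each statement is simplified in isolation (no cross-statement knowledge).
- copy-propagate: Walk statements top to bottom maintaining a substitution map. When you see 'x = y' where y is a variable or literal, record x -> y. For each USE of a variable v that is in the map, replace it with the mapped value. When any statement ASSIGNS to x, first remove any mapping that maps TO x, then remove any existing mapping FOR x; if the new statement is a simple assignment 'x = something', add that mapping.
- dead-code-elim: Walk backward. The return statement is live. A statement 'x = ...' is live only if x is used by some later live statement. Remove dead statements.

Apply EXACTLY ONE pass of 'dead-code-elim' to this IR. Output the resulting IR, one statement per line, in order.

Applying dead-code-elim statement-by-statement:
  [6] return y  -> KEEP (return); live=['y']
  [5] x = v * 7  -> DEAD (x not live)
  [4] y = 9 + t  -> KEEP; live=['t']
  [3] t = c  -> KEEP; live=['c']
  [2] v = c  -> DEAD (v not live)
  [1] c = 0  -> KEEP; live=[]
Result (4 stmts):
  c = 0
  t = c
  y = 9 + t
  return y

Answer: c = 0
t = c
y = 9 + t
return y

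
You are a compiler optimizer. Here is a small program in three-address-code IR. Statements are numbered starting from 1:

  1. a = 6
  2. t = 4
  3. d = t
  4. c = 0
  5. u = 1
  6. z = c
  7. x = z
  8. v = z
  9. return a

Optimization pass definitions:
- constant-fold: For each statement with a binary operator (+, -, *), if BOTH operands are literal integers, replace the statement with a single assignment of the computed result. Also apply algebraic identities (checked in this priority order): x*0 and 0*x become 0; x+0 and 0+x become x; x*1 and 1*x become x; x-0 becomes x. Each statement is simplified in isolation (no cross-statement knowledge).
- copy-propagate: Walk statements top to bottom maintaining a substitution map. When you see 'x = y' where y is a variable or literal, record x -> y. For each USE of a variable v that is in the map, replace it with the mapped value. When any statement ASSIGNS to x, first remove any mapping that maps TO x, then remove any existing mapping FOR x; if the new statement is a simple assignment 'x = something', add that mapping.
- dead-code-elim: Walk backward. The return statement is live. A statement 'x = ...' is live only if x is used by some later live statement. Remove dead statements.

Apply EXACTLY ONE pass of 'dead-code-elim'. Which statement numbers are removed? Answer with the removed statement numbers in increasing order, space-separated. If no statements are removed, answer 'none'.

Backward liveness scan:
Stmt 1 'a = 6': KEEP (a is live); live-in = []
Stmt 2 't = 4': DEAD (t not in live set ['a'])
Stmt 3 'd = t': DEAD (d not in live set ['a'])
Stmt 4 'c = 0': DEAD (c not in live set ['a'])
Stmt 5 'u = 1': DEAD (u not in live set ['a'])
Stmt 6 'z = c': DEAD (z not in live set ['a'])
Stmt 7 'x = z': DEAD (x not in live set ['a'])
Stmt 8 'v = z': DEAD (v not in live set ['a'])
Stmt 9 'return a': KEEP (return); live-in = ['a']
Removed statement numbers: [2, 3, 4, 5, 6, 7, 8]
Surviving IR:
  a = 6
  return a

Answer: 2 3 4 5 6 7 8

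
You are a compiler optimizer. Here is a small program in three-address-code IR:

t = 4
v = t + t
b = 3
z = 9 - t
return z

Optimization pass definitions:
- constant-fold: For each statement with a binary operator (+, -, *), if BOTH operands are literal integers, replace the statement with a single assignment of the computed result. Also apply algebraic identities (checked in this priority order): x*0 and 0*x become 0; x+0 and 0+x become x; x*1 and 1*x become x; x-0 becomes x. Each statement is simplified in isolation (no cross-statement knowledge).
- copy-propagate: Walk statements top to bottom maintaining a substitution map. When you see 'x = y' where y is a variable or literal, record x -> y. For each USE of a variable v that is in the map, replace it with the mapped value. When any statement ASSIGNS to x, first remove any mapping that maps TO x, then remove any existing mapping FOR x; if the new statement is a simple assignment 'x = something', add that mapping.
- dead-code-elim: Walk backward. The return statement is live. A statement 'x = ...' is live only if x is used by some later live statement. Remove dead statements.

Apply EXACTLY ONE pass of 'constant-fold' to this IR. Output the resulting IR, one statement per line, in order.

Answer: t = 4
v = t + t
b = 3
z = 9 - t
return z

Derivation:
Applying constant-fold statement-by-statement:
  [1] t = 4  (unchanged)
  [2] v = t + t  (unchanged)
  [3] b = 3  (unchanged)
  [4] z = 9 - t  (unchanged)
  [5] return z  (unchanged)
Result (5 stmts):
  t = 4
  v = t + t
  b = 3
  z = 9 - t
  return z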